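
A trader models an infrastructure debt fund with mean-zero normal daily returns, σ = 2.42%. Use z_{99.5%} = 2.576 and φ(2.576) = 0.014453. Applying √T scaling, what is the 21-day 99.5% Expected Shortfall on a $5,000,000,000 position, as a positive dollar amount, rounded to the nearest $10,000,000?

σ_{21d} = 2.42% × √21 = 11.090%.
ES multiplier = φ(z)/(1−α) = 0.014453/0.005 = 2.891.
ES = 11.090% × 2.891 = 32.061%; on $5,000,000,000: $1,603,050,000.

$1,600,000,000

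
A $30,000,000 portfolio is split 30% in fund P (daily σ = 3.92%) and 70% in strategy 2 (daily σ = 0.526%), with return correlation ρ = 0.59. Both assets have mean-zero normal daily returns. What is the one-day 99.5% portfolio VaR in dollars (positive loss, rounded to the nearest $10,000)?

$1,100,000

σ_p² = 0.3²·3.92² + 0.7²·0.526² + 2·0.59·0.3·0.7·3.92·0.526 = 2.0295 (%²).
σ_p = √2.0295 = 1.425%.
At 99.5%, z = 2.576.
VaR = 2.576 × 1.425% = 3.671%; on $30,000,000 that is $1,101,300.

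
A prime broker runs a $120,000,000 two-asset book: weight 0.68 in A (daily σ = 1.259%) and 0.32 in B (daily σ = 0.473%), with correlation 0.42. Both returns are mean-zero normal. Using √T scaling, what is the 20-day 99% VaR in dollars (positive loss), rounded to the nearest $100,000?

σ_p = √(0.68²·1.259² + 0.32²·0.473² + 2·0.42·0.68·0.32·1.259·0.473) = 0.930%.
σ_{20d} = 0.930% × √20 = 4.159%.
z(99%) = 2.326.
VaR = 2.326 × 4.159% = 9.674%; on $120,000,000 that is $11,608,800.

$11,600,000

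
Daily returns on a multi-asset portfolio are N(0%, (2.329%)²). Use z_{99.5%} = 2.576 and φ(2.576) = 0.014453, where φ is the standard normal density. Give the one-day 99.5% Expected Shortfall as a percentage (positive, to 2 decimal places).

6.73%

Tail multiplier: φ(z)/(1−α) = 0.014453 / 0.005 = 2.891.
ES = 2.329% × 2.891 = 6.733%.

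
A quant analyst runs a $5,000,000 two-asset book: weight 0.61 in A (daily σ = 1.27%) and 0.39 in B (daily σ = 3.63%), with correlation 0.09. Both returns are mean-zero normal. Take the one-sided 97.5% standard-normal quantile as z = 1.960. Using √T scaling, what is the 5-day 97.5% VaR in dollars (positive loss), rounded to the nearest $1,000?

σ_p = √(0.61²·1.27² + 0.39²·3.63² + 2·0.09·0.61·0.39·1.27·3.63) = 1.674%.
σ_{5d} = 1.674% × √5 = 3.743%.
VaR = 1.960 × 3.743% = 7.336%; on $5,000,000 that is $366,800.

$367,000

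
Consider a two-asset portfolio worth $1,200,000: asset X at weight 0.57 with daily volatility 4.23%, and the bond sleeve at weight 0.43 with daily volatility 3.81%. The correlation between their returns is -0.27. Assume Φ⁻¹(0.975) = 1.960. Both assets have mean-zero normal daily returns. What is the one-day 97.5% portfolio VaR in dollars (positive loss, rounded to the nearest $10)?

$59,340

σ_p² = 0.57²·4.23² + 0.43²·3.81² + 2·-0.27·0.57·0.43·4.23·3.81 = 6.3644 (%²).
σ_p = √6.3644 = 2.523%.
VaR = 1.960 × 2.523% = 4.945%; on $1,200,000 that is $59,340.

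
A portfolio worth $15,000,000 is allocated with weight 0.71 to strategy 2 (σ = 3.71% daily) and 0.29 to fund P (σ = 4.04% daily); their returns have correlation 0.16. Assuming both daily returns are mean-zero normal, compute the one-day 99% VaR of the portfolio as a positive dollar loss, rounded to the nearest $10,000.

σ_p² = 0.71²·3.71² + 0.29²·4.04² + 2·0.16·0.71·0.29·3.71·4.04 = 9.2987 (%²).
σ_p = √9.2987 = 3.049%.
At 99%, z = 2.326.
VaR = 2.326 × 3.049% = 7.092%; on $15,000,000 that is $1,063,800.

$1,060,000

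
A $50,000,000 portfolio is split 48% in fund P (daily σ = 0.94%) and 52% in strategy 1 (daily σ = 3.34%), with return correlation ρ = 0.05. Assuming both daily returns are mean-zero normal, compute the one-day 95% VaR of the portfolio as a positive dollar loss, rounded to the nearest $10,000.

$1,490,000

σ_p² = 0.48²·0.94² + 0.52²·3.34² + 2·0.05·0.48·0.52·0.94·3.34 = 3.2984 (%²).
σ_p = √3.2984 = 1.816%.
At 95%, z = 1.645.
VaR = 1.645 × 1.816% = 2.987%; on $50,000,000 that is $1,493,500.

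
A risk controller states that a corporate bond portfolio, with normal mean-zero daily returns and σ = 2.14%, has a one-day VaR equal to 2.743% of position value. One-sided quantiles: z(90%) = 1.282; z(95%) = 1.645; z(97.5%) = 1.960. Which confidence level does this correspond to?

Implied z = VaR/σ = 2.743 / 2.14 = 1.282.
This matches z(90%) = 1.282.

90%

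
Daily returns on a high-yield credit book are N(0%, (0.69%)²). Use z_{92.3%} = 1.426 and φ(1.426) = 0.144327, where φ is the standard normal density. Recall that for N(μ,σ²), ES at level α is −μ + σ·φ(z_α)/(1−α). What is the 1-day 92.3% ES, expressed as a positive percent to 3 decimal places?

Tail multiplier: φ(z)/(1−α) = 0.144327 / 0.077 = 1.874.
ES = 0.69% × 1.874 = 1.293%.

1.293%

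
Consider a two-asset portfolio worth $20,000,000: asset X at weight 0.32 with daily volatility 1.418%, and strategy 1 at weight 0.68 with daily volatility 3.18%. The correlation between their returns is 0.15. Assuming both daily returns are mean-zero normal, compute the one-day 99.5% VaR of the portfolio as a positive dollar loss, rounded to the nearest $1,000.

$1,172,000

σ_p² = 0.32²·1.418² + 0.68²·3.18² + 2·0.15·0.32·0.68·1.418·3.18 = 5.1762 (%²).
σ_p = √5.1762 = 2.275%.
At 99.5%, z = 2.576.
VaR = 2.576 × 2.275% = 5.860%; on $20,000,000 that is $1,172,000.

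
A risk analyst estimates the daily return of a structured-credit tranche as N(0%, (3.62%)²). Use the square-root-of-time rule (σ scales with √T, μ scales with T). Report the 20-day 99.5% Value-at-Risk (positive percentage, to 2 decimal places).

At 99.5%, z = 2.576.
σ_{20d} = 3.62% × √20 = 16.189%.
VaR = 2.576 × 16.189% = 41.703%.

41.70%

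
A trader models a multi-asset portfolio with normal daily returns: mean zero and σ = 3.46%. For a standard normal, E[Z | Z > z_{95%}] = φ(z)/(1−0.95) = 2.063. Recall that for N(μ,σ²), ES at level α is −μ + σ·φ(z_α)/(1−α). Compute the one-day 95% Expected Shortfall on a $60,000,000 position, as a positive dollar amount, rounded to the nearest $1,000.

$4,283,000

ES = 3.46% × 2.063 = 7.138%.
On $60,000,000: 0.07138 × $60,000,000 = $4,282,800.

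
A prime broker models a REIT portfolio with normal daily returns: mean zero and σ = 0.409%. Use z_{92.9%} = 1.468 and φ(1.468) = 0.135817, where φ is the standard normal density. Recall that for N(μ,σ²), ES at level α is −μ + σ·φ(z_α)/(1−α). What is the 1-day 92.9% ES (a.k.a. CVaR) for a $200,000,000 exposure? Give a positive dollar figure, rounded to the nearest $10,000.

Tail multiplier: φ(z)/(1−α) = 0.135817 / 0.071 = 1.913.
ES = 0.409% × 1.913 = 0.782%.
On $200,000,000: 0.00782 × $200,000,000 = $1,564,000.

$1,560,000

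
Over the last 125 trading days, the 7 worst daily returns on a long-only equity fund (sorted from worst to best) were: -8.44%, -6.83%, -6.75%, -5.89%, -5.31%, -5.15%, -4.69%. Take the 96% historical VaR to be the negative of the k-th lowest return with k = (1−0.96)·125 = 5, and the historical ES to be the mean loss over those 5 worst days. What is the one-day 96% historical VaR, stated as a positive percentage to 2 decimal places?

k = 5; the 5th lowest return is -5.31%, so VaR = 5.31%.

5.31%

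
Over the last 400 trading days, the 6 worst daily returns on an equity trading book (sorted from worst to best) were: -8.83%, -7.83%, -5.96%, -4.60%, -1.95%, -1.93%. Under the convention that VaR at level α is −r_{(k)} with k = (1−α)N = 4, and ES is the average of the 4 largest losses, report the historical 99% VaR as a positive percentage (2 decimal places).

k = 4; the 4th lowest return is -4.60%, so VaR = 4.60%.

4.60%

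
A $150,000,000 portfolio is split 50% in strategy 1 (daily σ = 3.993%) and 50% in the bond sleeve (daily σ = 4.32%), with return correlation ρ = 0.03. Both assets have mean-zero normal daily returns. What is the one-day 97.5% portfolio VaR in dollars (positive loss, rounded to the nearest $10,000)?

σ_p² = 0.5²·3.993² + 0.5²·4.32² + 2·0.03·0.5·0.5·3.993·4.32 = 8.9104 (%²).
σ_p = √8.9104 = 2.985%.
At 97.5%, z = 1.960.
VaR = 1.960 × 2.985% = 5.851%; on $150,000,000 that is $8,776,500.

$8,780,000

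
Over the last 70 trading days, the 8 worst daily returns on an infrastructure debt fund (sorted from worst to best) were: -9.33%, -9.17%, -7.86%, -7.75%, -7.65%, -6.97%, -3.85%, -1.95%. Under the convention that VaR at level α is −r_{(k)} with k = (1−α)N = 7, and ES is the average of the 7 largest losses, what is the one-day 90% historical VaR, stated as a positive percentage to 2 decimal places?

k = 7; the 7th lowest return is -3.85%, so VaR = 3.85%.

3.85%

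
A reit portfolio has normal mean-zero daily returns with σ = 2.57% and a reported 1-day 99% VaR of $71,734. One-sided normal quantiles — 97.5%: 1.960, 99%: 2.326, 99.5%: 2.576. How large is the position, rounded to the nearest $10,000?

$1,200,000

VaR as a fraction of value: z·σ = 2.326 × 2.57% = 5.97782%.
Position = $71,734 / 0.0597782 = $1,200,003.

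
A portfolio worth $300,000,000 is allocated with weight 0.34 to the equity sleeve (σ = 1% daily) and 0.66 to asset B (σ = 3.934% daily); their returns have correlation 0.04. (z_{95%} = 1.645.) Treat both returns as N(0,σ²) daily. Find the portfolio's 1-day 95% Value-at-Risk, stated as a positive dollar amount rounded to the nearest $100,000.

σ_p² = 0.34²·1² + 0.66²·3.934² + 2·0.04·0.34·0.66·1·3.934 = 6.9277 (%²).
σ_p = √6.9277 = 2.632%.
VaR = 1.645 × 2.632% = 4.330%; on $300,000,000 that is $12,990,000.

$13,000,000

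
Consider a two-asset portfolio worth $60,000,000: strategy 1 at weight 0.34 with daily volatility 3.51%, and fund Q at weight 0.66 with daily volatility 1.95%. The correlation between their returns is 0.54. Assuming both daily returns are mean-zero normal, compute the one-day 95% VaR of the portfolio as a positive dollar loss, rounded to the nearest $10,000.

$2,150,000

σ_p² = 0.34²·3.51² + 0.66²·1.95² + 2·0.54·0.34·0.66·3.51·1.95 = 4.7394 (%²).
σ_p = √4.7394 = 2.177%.
At 95%, z = 1.645.
VaR = 1.645 × 2.177% = 3.581%; on $60,000,000 that is $2,148,600.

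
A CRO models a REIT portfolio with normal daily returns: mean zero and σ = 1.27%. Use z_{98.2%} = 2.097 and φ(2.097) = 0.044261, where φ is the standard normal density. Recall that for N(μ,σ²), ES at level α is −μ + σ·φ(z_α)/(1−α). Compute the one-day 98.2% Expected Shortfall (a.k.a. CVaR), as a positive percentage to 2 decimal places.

Tail multiplier: φ(z)/(1−α) = 0.044261 / 0.018 = 2.459.
ES = 1.27% × 2.459 = 3.123%.

3.12%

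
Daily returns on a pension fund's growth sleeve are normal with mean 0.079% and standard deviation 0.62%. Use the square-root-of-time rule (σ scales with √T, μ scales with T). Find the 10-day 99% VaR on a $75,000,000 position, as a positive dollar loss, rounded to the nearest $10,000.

$2,830,000

At 99%, z = 2.326.
σ_{10d} = 0.62% × √10 = 1.961%; μ_{10d} = 10 × 0.079% = 0.790%.
VaR = −(0.790%) + 2.326 × 1.961% = 3.771%.
On $75,000,000: 0.03771 × $75,000,000 = $2,828,250.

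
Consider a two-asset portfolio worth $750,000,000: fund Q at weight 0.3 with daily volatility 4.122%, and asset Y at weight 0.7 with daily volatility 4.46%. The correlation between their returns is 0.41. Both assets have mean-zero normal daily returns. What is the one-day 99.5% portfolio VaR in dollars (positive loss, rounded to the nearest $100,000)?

$73,400,000

σ_p² = 0.3²·4.122² + 0.7²·4.46² + 2·0.41·0.3·0.7·4.122·4.46 = 14.4418 (%²).
σ_p = √14.4418 = 3.800%.
At 99.5%, z = 2.576.
VaR = 2.576 × 3.800% = 9.789%; on $750,000,000 that is $73,417,500.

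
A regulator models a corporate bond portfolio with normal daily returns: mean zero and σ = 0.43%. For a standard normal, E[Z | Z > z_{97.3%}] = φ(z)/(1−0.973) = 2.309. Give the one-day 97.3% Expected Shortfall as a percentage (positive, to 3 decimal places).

0.993%

ES = 0.43% × 2.309 = 0.993%.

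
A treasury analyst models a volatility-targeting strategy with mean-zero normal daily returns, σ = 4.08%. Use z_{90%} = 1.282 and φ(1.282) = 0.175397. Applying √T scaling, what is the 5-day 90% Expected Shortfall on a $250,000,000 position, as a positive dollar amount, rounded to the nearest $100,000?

σ_{5d} = 4.08% × √5 = 9.123%.
ES multiplier = φ(z)/(1−α) = 0.175397/0.1 = 1.754.
ES = 9.123% × 1.754 = 16.002%; on $250,000,000: $40,005,000.

$40,000,000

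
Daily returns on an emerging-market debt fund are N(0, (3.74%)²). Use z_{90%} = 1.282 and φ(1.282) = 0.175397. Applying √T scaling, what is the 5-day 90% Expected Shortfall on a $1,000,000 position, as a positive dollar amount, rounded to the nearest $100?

σ_{5d} = 3.74% × √5 = 8.363%.
ES multiplier = φ(z)/(1−α) = 0.175397/0.1 = 1.754.
ES = 8.363% × 1.754 = 14.669%; on $1,000,000: $146,690.

$146,700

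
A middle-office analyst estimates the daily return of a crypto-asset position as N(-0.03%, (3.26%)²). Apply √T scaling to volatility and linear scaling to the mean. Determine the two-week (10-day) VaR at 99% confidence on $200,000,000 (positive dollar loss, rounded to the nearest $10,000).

At 99%, z = 2.326.
σ_{10d} = 3.26% × √10 = 10.309%; μ_{10d} = 10 × -0.03% = -0.300%.
VaR = −(-0.300%) + 2.326 × 10.309% = 24.279%.
On $200,000,000: 0.24279 × $200,000,000 = $48,558,000.

$48,560,000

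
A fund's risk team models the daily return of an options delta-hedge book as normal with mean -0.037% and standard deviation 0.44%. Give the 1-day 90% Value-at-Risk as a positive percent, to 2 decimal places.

At 90% one-sided, z = 1.282.
VaR = −μ + z·σ = −(-0.037%) + 1.282 × 0.44% = 0.601%.

0.60%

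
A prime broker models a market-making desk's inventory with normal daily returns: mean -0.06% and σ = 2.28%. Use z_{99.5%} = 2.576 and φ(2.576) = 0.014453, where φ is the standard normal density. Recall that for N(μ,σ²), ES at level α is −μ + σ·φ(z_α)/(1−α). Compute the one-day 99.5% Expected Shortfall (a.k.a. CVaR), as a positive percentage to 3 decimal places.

Tail multiplier: φ(z)/(1−α) = 0.014453 / 0.005 = 2.891.
ES = −(-0.06%) + 2.28% × 2.891 = 6.651%.

6.651%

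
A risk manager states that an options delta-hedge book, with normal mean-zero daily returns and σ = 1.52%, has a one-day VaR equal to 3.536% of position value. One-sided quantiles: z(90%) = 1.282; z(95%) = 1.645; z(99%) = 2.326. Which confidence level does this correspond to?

Implied z = VaR/σ = 3.536 / 1.52 = 2.326.
This matches z(99%) = 2.326.

99%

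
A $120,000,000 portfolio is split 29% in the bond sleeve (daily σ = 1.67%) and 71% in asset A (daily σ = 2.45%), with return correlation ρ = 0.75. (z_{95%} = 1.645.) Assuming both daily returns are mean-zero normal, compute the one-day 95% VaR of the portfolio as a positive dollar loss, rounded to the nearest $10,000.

σ_p² = 0.29²·1.67² + 0.71²·2.45² + 2·0.75·0.29·0.71·1.67·2.45 = 4.5241 (%²).
σ_p = √4.5241 = 2.127%.
VaR = 1.645 × 2.127% = 3.499%; on $120,000,000 that is $4,198,800.

$4,200,000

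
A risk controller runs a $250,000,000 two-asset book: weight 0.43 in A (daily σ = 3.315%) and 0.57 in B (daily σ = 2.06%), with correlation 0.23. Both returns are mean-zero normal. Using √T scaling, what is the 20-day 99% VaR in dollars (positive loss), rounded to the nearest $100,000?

$53,200,000

σ_p = √(0.43²·3.315² + 0.57²·2.06² + 2·0.23·0.43·0.57·3.315·2.06) = 2.045%.
σ_{20d} = 2.045% × √20 = 9.146%.
z(99%) = 2.326.
VaR = 2.326 × 9.146% = 21.274%; on $250,000,000 that is $53,185,000.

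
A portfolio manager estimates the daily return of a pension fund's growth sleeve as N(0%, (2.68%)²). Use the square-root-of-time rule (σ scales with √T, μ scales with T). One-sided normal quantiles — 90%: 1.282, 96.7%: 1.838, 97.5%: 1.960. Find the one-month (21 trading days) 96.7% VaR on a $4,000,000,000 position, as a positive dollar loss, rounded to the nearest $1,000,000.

$903,000,000

σ_{21d} = 2.68% × √21 = 12.281%.
VaR = 1.838 × 12.281% = 22.572%.
On $4,000,000,000: 0.22572 × $4,000,000,000 = $902,880,000.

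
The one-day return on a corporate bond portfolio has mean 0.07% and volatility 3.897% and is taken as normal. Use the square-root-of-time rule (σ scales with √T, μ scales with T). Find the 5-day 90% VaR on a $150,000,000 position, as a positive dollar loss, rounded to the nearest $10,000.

$16,230,000

At 90%, z = 1.282.
σ_{5d} = 3.897% × √5 = 8.714%; μ_{5d} = 5 × 0.07% = 0.350%.
VaR = −(0.350%) + 1.282 × 8.714% = 10.821%.
On $150,000,000: 0.10821 × $150,000,000 = $16,231,500.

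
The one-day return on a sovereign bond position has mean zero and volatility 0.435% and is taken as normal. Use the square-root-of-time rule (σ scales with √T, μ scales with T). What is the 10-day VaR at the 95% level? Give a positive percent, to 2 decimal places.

At 95%, z = 1.645.
σ_{10d} = 0.435% × √10 = 1.376%.
VaR = 1.645 × 1.376% = 2.264%.

2.26%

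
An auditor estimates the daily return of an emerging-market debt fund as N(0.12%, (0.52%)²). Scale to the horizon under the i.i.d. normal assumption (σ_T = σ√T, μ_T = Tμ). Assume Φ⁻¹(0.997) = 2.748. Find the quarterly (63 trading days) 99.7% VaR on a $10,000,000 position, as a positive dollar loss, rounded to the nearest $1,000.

$378,000

σ_{63d} = 0.52% × √63 = 4.127%; μ_{63d} = 63 × 0.12% = 7.560%.
VaR = −(7.560%) + 2.748 × 4.127% = 3.781%.
On $10,000,000: 0.03781 × $10,000,000 = $378,100.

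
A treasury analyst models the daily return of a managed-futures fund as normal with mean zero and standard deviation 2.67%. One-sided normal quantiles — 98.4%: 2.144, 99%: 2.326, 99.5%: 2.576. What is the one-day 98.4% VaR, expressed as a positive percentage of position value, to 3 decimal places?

5.724%

VaR = z·σ = 2.144 × 2.67% = 5.724%.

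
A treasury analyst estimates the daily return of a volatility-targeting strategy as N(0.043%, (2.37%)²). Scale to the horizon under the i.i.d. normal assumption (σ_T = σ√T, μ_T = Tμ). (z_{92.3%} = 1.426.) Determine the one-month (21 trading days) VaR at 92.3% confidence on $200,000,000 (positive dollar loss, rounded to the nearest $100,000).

σ_{21d} = 2.37% × √21 = 10.861%; μ_{21d} = 21 × 0.043% = 0.903%.
VaR = −(0.903%) + 1.426 × 10.861% = 14.585%.
On $200,000,000: 0.14585 × $200,000,000 = $29,170,000.

$29,200,000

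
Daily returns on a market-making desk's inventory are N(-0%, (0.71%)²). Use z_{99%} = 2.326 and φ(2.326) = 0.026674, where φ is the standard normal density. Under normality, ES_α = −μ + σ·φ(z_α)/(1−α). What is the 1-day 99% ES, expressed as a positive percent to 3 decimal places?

Tail multiplier: φ(z)/(1−α) = 0.026674 / 0.01 = 2.667.
ES = 0.71% × 2.667 = 1.894%.

1.894%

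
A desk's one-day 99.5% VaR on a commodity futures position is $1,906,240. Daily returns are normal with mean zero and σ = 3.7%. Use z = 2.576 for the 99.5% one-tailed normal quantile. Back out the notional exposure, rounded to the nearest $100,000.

$20,000,000

VaR as a fraction of value: z·σ = 2.576 × 3.7% = 9.5312%.
Position = $1,906,240 / 0.095312 = $20,000,000.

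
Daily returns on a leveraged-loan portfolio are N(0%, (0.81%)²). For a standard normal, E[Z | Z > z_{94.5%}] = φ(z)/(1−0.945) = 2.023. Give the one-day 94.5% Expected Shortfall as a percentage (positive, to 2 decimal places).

ES = 0.81% × 2.023 = 1.639%.

1.64%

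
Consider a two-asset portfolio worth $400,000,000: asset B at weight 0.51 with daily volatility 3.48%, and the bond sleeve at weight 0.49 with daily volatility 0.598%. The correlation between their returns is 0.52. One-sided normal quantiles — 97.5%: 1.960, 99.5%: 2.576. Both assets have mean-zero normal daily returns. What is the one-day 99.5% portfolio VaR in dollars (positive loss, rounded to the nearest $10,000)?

$20,020,000

σ_p² = 0.51²·3.48² + 0.49²·0.598² + 2·0.52·0.51·0.49·3.48·0.598 = 3.7766 (%²).
σ_p = √3.7766 = 1.943%.
VaR = 2.576 × 1.943% = 5.005%; on $400,000,000 that is $20,020,000.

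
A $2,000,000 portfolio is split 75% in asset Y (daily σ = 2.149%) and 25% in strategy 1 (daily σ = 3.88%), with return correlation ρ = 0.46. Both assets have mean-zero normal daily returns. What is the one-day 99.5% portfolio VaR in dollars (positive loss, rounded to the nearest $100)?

$114,900

σ_p² = 0.75²·2.149² + 0.25²·3.88² + 2·0.46·0.75·0.25·2.149·3.88 = 4.9770 (%²).
σ_p = √4.9770 = 2.231%.
At 99.5%, z = 2.576.
VaR = 2.576 × 2.231% = 5.747%; on $2,000,000 that is $114,940.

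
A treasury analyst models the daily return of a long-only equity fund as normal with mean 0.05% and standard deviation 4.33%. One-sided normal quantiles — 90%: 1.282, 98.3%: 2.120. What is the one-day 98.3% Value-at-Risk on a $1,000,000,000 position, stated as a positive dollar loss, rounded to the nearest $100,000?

$91,300,000

VaR = −μ + z·σ = −(0.05%) + 2.120 × 4.33% = 9.130%.
On $1,000,000,000: 0.09130 × $1,000,000,000 = $91,300,000.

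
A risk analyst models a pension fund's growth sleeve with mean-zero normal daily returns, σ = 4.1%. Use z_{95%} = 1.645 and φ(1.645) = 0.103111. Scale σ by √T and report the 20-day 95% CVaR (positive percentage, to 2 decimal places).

37.81%

σ_{20d} = 4.1% × √20 = 18.336%.
ES multiplier = φ(z)/(1−α) = 0.103111/0.05 = 2.062.
ES = 18.336% × 2.062 = 37.809%.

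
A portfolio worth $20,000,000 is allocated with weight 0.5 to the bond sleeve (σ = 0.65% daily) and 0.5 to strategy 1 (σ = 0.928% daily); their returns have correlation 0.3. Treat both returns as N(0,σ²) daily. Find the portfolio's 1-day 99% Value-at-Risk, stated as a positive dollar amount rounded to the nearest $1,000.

$298,000

σ_p² = 0.5²·0.65² + 0.5²·0.928² + 2·0.3·0.5·0.5·0.65·0.928 = 0.4114 (%²).
σ_p = √0.4114 = 0.641%.
At 99%, z = 2.326.
VaR = 2.326 × 0.641% = 1.491%; on $20,000,000 that is $298,200.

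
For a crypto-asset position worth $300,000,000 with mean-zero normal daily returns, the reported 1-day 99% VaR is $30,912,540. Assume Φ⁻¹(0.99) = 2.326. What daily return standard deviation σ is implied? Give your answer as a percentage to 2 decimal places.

4.43%

VaR as a fraction: $30,912,540 / $300,000,000 = 10.304%.
σ = VaR / z = 10.304% / 2.326 = 4.430%.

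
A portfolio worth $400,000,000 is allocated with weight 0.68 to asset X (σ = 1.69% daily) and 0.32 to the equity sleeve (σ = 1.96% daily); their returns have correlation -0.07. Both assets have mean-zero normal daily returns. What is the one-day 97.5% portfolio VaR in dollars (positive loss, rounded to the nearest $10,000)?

σ_p² = 0.68²·1.69² + 0.32²·1.96² + 2·-0.07·0.68·0.32·1.69·1.96 = 1.6131 (%²).
σ_p = √1.6131 = 1.270%.
At 97.5%, z = 1.960.
VaR = 1.960 × 1.270% = 2.489%; on $400,000,000 that is $9,956,000.

$9,960,000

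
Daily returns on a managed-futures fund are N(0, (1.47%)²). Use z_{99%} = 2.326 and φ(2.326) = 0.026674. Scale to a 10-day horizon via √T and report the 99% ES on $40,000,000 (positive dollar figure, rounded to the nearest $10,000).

$4,960,000

σ_{10d} = 1.47% × √10 = 4.649%.
ES multiplier = φ(z)/(1−α) = 0.026674/0.01 = 2.667.
ES = 4.649% × 2.667 = 12.399%; on $40,000,000: $4,959,600.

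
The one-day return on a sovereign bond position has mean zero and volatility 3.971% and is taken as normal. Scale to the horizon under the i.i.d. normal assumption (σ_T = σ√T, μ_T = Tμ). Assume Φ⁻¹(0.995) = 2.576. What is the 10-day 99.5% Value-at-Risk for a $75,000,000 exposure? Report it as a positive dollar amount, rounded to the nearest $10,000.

σ_{10d} = 3.971% × √10 = 12.557%.
VaR = 2.576 × 12.557% = 32.347%.
On $75,000,000: 0.32347 × $75,000,000 = $24,260,250.

$24,260,000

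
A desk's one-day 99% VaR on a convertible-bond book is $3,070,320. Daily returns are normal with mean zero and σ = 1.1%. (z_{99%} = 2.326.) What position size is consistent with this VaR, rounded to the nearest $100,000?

VaR as a fraction of value: z·σ = 2.326 × 1.1% = 2.5586%.
Position = $3,070,320 / 0.025586 = $120,000,000.

$120,000,000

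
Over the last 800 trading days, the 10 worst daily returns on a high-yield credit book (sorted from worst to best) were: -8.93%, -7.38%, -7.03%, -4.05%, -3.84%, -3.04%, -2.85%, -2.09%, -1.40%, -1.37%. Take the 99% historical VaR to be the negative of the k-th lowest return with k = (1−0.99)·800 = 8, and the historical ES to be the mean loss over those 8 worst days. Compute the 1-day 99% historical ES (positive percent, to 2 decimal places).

The 8 worst returns sum to -39.21%.
ES = −(-39.21%) / 8 = 4.90125% ≈ 4.90%.

4.90%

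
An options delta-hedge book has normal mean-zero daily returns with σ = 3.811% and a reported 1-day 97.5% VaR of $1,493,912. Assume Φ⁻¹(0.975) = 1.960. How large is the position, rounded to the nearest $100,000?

$20,000,000

VaR as a fraction of value: z·σ = 1.960 × 3.811% = 7.46956%.
Position = $1,493,912 / 0.0746956 = $20,000,000.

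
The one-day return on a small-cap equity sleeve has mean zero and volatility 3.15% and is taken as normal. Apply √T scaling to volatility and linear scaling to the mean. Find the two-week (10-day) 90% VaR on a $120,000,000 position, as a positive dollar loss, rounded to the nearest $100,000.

At 90%, z = 1.282.
σ_{10d} = 3.15% × √10 = 9.961%.
VaR = 1.282 × 9.961% = 12.770%.
On $120,000,000: 0.12770 × $120,000,000 = $15,324,000.

$15,300,000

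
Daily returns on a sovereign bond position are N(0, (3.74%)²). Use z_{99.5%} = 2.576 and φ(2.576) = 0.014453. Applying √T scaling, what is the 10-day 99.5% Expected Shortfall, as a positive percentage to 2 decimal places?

σ_{10d} = 3.74% × √10 = 11.827%.
ES multiplier = φ(z)/(1−α) = 0.014453/0.005 = 2.891.
ES = 11.827% × 2.891 = 34.192%.

34.19%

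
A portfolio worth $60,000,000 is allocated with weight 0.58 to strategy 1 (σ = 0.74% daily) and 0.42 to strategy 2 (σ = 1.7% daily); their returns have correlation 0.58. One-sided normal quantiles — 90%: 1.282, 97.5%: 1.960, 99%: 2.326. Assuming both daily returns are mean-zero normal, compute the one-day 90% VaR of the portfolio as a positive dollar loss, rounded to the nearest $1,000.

$788,000

σ_p² = 0.58²·0.74² + 0.42²·1.7² + 2·0.58·0.58·0.42·0.74·1.7 = 1.0495 (%²).
σ_p = √1.0495 = 1.024%.
VaR = 1.282 × 1.024% = 1.313%; on $60,000,000 that is $787,800.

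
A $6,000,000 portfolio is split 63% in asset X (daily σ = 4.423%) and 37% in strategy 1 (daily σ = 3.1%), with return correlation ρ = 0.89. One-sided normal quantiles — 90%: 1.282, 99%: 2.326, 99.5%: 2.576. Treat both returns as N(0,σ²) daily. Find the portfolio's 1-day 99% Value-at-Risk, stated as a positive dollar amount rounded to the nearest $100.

$536,300

σ_p² = 0.63²·4.423² + 0.37²·3.1² + 2·0.89·0.63·0.37·4.423·3.1 = 14.7692 (%²).
σ_p = √14.7692 = 3.843%.
VaR = 2.326 × 3.843% = 8.939%; on $6,000,000 that is $536,340.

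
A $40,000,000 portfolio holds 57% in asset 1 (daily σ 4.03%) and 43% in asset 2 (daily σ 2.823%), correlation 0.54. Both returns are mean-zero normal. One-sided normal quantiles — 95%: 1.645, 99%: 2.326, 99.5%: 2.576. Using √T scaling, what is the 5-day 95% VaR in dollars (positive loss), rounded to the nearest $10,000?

σ_p = √(0.57²·4.03² + 0.43²·2.823² + 2·0.54·0.57·0.43·4.03·2.823) = 3.124%.
σ_{5d} = 3.124% × √5 = 6.985%.
VaR = 1.645 × 6.985% = 11.490%; on $40,000,000 that is $4,596,000.

$4,600,000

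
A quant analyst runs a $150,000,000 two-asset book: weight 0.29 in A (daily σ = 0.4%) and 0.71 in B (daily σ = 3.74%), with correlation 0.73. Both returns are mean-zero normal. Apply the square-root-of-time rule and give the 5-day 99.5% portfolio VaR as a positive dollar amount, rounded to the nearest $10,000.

σ_p = √(0.29²·0.4² + 0.71²·3.74² + 2·0.73·0.29·0.71·0.4·3.74) = 2.741%.
σ_{5d} = 2.741% × √5 = 6.129%.
z(99.5%) = 2.576.
VaR = 2.576 × 6.129% = 15.788%; on $150,000,000 that is $23,682,000.

$23,680,000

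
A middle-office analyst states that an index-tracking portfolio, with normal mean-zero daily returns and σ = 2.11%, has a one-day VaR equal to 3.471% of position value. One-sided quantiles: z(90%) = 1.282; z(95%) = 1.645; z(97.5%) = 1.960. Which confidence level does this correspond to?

95%

Implied z = VaR/σ = 3.471 / 2.11 = 1.645.
This matches z(95%) = 1.645.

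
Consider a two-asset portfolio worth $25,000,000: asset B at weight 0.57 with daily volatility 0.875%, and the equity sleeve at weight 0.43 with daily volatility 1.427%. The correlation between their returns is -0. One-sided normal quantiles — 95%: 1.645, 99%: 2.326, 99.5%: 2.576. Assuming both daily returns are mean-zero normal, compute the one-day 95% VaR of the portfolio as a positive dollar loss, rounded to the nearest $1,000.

$325,000

σ_p² = 0.57²·0.875² + 0.43²·1.427² + 2·-0·0.57·0.43·0.875·1.427 = 0.6253 (%²).
σ_p = √0.6253 = 0.791%.
VaR = 1.645 × 0.791% = 1.301%; on $25,000,000 that is $325,250.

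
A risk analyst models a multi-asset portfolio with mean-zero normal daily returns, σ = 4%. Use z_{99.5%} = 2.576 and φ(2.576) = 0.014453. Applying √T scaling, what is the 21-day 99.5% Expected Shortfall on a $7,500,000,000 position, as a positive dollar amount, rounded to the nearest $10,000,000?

$3,970,000,000

σ_{21d} = 4% × √21 = 18.330%.
ES multiplier = φ(z)/(1−α) = 0.014453/0.005 = 2.891.
ES = 18.330% × 2.891 = 52.992%; on $7,500,000,000: $3,974,400,000.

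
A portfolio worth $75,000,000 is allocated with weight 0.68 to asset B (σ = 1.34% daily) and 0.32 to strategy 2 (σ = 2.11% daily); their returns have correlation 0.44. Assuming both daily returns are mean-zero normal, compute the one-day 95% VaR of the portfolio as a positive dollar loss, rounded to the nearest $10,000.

σ_p² = 0.68²·1.34² + 0.32²·2.11² + 2·0.44·0.68·0.32·1.34·2.11 = 1.8276 (%²).
σ_p = √1.8276 = 1.352%.
At 95%, z = 1.645.
VaR = 1.645 × 1.352% = 2.224%; on $75,000,000 that is $1,668,000.

$1,670,000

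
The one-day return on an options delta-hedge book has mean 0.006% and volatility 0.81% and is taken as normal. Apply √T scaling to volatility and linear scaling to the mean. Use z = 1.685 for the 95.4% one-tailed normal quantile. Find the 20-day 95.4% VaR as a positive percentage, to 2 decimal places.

σ_{20d} = 0.81% × √20 = 3.622%; μ_{20d} = 20 × 0.006% = 0.120%.
VaR = −(0.120%) + 1.685 × 3.622% = 5.983%.

5.98%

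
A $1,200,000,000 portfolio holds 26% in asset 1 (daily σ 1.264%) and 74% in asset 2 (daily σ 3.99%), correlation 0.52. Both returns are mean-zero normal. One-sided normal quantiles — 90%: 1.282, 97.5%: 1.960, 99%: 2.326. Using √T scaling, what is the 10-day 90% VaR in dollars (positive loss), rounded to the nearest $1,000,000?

σ_p = √(0.26²·1.264² + 0.74²·3.99² + 2·0.52·0.26·0.74·1.264·3.99) = 3.136%.
σ_{10d} = 3.136% × √10 = 9.917%.
VaR = 1.282 × 9.917% = 12.714%; on $1,200,000,000 that is $152,568,000.

$153,000,000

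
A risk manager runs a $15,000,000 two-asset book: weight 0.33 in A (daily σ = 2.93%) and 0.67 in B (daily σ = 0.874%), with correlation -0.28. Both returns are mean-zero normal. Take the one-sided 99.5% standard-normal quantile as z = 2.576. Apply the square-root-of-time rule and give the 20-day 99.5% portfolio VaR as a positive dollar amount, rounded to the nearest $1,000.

$1,694,000

σ_p = √(0.33²·2.93² + 0.67²·0.874² + 2·-0.28·0.33·0.67·2.93·0.874) = 0.980%.
σ_{20d} = 0.980% × √20 = 4.383%.
VaR = 2.576 × 4.383% = 11.291%; on $15,000,000 that is $1,693,650.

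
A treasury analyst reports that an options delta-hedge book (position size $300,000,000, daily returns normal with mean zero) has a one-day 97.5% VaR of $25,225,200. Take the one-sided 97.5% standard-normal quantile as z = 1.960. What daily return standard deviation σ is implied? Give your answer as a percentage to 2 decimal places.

4.29%

VaR as a fraction: $25,225,200 / $300,000,000 = 8.408%.
σ = VaR / z = 8.408% / 1.960 = 4.290%.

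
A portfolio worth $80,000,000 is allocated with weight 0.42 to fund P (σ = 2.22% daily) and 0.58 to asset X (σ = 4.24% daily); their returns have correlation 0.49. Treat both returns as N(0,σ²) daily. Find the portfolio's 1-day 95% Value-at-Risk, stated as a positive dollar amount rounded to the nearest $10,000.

σ_p² = 0.42²·2.22² + 0.58²·4.24² + 2·0.49·0.42·0.58·2.22·4.24 = 9.1641 (%²).
σ_p = √9.1641 = 3.027%.
At 95%, z = 1.645.
VaR = 1.645 × 3.027% = 4.979%; on $80,000,000 that is $3,983,200.

$3,980,000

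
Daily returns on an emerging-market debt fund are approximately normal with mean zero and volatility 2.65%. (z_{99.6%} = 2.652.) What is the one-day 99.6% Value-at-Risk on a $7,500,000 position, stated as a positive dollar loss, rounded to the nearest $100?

$527,100

VaR = z·σ = 2.652 × 2.65% = 7.028%.
On $7,500,000: 0.07028 × $7,500,000 = $527,100.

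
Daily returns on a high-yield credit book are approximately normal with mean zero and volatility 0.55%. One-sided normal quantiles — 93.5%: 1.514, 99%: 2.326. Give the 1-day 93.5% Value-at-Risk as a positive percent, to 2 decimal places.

VaR = z·σ = 1.514 × 0.55% = 0.833%.

0.83%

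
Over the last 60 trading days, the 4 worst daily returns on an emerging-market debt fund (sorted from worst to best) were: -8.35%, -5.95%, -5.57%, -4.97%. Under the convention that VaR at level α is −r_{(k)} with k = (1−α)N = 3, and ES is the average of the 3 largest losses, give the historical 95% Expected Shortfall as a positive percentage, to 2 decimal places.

6.62%

The 3 worst returns sum to -19.87%.
ES = −(-19.87%) / 3 = 6.6233…% ≈ 6.62%.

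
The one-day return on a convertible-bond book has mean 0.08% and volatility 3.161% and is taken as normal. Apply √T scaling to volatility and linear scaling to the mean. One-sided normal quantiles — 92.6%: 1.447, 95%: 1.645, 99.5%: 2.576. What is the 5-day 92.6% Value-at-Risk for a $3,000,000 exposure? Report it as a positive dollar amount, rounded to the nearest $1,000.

σ_{5d} = 3.161% × √5 = 7.068%; μ_{5d} = 5 × 0.08% = 0.400%.
VaR = −(0.400%) + 1.447 × 7.068% = 9.827%.
On $3,000,000: 0.09827 × $3,000,000 = $294,810.

$295,000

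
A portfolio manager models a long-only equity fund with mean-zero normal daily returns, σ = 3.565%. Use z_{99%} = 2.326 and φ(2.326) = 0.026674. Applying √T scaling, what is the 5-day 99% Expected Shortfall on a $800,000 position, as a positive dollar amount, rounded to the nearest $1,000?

σ_{5d} = 3.565% × √5 = 7.972%.
ES multiplier = φ(z)/(1−α) = 0.026674/0.01 = 2.667.
ES = 7.972% × 2.667 = 21.261%; on $800,000: $170,088.

$170,000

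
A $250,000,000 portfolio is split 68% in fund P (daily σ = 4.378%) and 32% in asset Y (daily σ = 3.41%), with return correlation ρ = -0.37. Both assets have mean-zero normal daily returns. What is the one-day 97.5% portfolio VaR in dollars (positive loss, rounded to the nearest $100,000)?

$13,600,000

σ_p² = 0.68²·4.378² + 0.32²·3.41² + 2·-0.37·0.68·0.32·4.378·3.41 = 7.6496 (%²).
σ_p = √7.6496 = 2.766%.
At 97.5%, z = 1.960.
VaR = 1.960 × 2.766% = 5.421%; on $250,000,000 that is $13,552,500.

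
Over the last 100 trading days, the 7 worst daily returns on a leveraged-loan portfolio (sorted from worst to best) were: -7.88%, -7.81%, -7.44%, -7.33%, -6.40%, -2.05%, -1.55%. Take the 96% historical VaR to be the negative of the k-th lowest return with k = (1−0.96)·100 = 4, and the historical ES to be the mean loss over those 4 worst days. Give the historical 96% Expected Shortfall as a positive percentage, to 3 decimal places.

7.615%

The 4 worst returns sum to -30.46%.
ES = −(-30.46%) / 4 = 7.615%.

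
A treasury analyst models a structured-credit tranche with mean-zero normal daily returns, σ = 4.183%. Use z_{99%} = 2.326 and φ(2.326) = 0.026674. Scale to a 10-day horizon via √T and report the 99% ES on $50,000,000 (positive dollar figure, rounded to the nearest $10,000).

$17,640,000

σ_{10d} = 4.183% × √10 = 13.228%.
ES multiplier = φ(z)/(1−α) = 0.026674/0.01 = 2.667.
ES = 13.228% × 2.667 = 35.279%; on $50,000,000: $17,639,500.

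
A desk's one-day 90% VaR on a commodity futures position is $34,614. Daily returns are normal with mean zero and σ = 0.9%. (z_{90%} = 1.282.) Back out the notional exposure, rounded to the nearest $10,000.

$3,000,000

VaR as a fraction of value: z·σ = 1.282 × 0.9% = 1.1538%.
Position = $34,614 / 0.011538 = $3,000,000.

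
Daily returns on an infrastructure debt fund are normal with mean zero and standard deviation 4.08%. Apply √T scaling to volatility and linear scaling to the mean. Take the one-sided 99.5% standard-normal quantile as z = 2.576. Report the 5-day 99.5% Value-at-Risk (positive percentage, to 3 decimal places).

σ_{5d} = 4.08% × √5 = 9.123%.
VaR = 2.576 × 9.123% = 23.501%.

23.501%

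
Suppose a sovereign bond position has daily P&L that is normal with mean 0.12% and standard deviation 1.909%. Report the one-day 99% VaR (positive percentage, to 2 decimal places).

At 99% one-sided, z = 2.326.
VaR = −μ + z·σ = −(0.12%) + 2.326 × 1.909% = 4.320%.

4.32%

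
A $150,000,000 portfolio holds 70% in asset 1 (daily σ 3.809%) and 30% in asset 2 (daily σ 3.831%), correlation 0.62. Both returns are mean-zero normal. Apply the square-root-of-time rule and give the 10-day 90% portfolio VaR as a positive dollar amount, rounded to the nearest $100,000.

$21,300,000

σ_p = √(0.7²·3.809² + 0.3²·3.831² + 2·0.62·0.7·0.3·3.809·3.831) = 3.497%.
σ_{10d} = 3.497% × √10 = 11.058%.
z(90%) = 1.282.
VaR = 1.282 × 11.058% = 14.176%; on $150,000,000 that is $21,264,000.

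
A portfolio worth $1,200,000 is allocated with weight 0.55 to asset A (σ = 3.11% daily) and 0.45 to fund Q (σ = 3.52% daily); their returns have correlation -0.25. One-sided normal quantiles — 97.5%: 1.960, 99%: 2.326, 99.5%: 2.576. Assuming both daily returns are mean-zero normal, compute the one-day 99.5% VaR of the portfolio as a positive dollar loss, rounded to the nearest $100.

σ_p² = 0.55²·3.11² + 0.45²·3.52² + 2·-0.25·0.55·0.45·3.11·3.52 = 4.0802 (%²).
σ_p = √4.0802 = 2.020%.
VaR = 2.576 × 2.020% = 5.204%; on $1,200,000 that is $62,448.

$62,400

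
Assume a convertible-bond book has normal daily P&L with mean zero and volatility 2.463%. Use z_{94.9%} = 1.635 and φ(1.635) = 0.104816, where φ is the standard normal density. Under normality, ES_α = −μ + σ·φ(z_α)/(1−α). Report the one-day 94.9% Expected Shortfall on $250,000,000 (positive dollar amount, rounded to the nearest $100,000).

$12,700,000

Tail multiplier: φ(z)/(1−α) = 0.104816 / 0.051 = 2.055.
ES = 2.463% × 2.055 = 5.061%.
On $250,000,000: 0.05061 × $250,000,000 = $12,652,500.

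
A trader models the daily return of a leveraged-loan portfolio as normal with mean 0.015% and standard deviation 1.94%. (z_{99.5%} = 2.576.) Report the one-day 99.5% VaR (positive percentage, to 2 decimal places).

4.98%

VaR = −μ + z·σ = −(0.015%) + 2.576 × 1.94% = 4.982%.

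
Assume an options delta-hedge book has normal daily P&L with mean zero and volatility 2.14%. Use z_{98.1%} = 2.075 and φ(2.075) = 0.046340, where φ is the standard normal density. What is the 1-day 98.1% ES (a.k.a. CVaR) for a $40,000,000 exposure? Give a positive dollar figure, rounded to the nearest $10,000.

$2,090,000

Tail multiplier: φ(z)/(1−α) = 0.046340 / 0.019 = 2.439.
ES = 2.14% × 2.439 = 5.219%.
On $40,000,000: 0.05219 × $40,000,000 = $2,087,600.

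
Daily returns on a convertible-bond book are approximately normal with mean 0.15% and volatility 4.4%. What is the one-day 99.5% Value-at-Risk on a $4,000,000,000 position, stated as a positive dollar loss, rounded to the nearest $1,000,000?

$447,000,000

At 99.5% one-sided, z = 2.576.
VaR = −μ + z·σ = −(0.15%) + 2.576 × 4.4% = 11.184%.
On $4,000,000,000: 0.11184 × $4,000,000,000 = $447,360,000.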